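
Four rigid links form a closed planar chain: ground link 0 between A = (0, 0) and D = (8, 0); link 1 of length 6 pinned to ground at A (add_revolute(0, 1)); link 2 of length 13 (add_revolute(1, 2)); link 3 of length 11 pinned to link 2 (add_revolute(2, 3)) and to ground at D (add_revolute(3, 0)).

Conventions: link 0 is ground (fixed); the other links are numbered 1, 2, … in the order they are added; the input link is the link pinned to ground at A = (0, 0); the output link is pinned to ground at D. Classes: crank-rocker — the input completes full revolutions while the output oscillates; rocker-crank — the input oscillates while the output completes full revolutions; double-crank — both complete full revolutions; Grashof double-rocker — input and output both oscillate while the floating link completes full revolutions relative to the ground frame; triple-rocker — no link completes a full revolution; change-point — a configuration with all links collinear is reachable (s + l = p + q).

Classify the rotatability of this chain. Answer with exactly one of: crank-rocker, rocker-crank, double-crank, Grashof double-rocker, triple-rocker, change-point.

lengths: ground=8, input=6, coupler=13, output=11
sorted: s=6 (shortest), l=13 (longest), p+q=19
s + l = 19 vs p + q = 19
s + l = p + q → change-point (collinear configuration reachable)

change-point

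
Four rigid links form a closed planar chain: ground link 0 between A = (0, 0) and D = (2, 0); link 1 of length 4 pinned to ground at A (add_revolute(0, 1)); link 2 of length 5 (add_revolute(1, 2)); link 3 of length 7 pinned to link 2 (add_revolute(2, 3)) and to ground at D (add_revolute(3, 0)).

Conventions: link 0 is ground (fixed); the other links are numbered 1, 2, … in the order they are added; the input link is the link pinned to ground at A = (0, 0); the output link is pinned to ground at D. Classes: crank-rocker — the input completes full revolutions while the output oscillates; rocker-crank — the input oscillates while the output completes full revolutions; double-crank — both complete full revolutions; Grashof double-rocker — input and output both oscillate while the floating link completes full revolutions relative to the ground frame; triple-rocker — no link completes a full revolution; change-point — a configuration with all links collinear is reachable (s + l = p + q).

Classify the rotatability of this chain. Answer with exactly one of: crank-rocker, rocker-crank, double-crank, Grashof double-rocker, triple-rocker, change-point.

lengths: ground=2, input=4, coupler=5, output=7
sorted: s=2 (shortest), l=7 (longest), p+q=9
s + l = 9 vs p + q = 9
s + l = p + q → change-point (collinear configuration reachable)

change-point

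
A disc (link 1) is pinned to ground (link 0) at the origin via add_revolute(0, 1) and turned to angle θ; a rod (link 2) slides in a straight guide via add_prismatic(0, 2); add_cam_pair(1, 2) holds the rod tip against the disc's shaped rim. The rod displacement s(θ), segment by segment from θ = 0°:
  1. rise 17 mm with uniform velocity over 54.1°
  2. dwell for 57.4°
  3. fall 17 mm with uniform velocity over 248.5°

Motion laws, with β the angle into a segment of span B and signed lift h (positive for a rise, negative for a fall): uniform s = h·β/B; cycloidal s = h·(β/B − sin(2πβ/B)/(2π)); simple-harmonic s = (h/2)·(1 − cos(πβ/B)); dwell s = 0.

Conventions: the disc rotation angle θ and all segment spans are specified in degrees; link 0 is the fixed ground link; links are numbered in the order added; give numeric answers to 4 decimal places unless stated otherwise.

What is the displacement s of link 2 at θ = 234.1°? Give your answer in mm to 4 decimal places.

segment 1 (0° to 54.1°, uniform, h = 17) is passed completely: s = 0.0000 + (17) = 17.0000
segment 2 (54.1° to 111.5°, dwell): s unchanged at 17.0000
θ = 234.1° falls in segment 3 (111.5° to 360°, uniform, h = -17): β = 234.1 − 111.5 = 122.6°, B = 248.5°; Δs = -17·122.6/248.5 = -8.3871; s = 17.0000 − 8.3871 = 8.6129

8.6129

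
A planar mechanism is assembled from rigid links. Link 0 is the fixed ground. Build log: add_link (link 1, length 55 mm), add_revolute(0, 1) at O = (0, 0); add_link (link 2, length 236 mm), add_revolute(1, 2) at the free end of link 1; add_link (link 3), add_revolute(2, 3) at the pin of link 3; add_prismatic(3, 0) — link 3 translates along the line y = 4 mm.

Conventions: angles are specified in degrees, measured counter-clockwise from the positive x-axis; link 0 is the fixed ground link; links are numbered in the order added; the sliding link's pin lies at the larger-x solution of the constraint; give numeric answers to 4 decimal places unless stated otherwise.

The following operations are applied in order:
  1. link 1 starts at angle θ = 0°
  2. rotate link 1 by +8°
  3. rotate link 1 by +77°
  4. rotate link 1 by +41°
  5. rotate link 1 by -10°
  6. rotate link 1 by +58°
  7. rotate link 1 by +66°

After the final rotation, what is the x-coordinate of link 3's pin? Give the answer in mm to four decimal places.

geometry: r = 55 mm, L = 236 mm, e = 4 mm; θ starts at 0°
rotate link 1 by +8°: θ ← 0° +8° = 8°
rotate link 1 by +77°: θ ← 8° +77° = 85°
rotate link 1 by +41°: θ ← 85° +41° = 126°
rotate link 1 by -10°: θ ← 126° -10° = 116°
rotate link 1 by +58°: θ ← 116° +58° = 174°
rotate link 1 by +66°: θ ← 174° +66° = 240°
crank pin P = (r cos θ, r sin θ) = (-27.500000, -47.631397)
h = r sin θ − e = -47.631397 − 4 = -51.631397
x = r cos θ + √(L² − h²) = -27.500000 + 230.282867 = 202.782867

202.7829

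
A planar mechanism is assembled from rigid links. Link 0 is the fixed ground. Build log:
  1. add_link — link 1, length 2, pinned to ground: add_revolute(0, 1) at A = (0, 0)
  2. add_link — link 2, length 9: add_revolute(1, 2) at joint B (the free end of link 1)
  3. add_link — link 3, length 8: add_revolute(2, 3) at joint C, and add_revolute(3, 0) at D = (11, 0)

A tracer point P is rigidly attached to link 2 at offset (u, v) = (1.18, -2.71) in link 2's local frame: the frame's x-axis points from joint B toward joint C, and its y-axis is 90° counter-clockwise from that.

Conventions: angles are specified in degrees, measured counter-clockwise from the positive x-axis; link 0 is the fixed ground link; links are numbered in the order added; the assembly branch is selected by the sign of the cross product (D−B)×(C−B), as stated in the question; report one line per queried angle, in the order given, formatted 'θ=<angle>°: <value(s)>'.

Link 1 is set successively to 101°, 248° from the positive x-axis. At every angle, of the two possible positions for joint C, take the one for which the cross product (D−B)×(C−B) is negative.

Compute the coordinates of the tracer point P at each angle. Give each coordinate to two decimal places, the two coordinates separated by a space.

A=(0,0), D=(11.00,0)
θ=101°: B = A + 2.00·(cos101°, sin101°) = (-0.3816, 1.9633)
θ=101°: |BD| = 11.5497
θ=101°: circle(B,9.00) ∩ circle(D,8.00): a=6.5108, h=6.2137
θ=101°:   candidates: C₊=(7.0906,6.9798) cross=71.766; C₋=(4.9782,-5.2667) cross=-71.766
θ=101°:   branch - wants cross < 0 → take C=(4.9782,-5.2667) (cross=-71.766)
θ=101°: ex = (C−B)/|BC| = (0.5955,-0.8033); ey = (0.8033,0.5955)
θ=101°: P = B + 1.18·ex + -2.71·ey = (-1.8559,-0.5986)
θ=248°: B = A + 2.00·(cos248°, sin248°) = (-0.7492, -1.8544)
θ=248°: |BD| = 11.8946
θ=248°: circle(B,9.00) ∩ circle(D,8.00): a=6.6619, h=6.0513
θ=248°:   candidates: C₊=(4.8879,5.1616) cross=71.979; C₋=(6.7747,-6.7931) cross=-71.979
θ=248°:   branch - wants cross < 0 → take C=(6.7747,-6.7931) (cross=-71.979)
θ=248°: ex = (C−B)/|BC| = (0.8360,-0.5488); ey = (0.5488,0.8360)
θ=248°: P = B + 1.18·ex + -2.71·ey = (-1.2499,-4.7674)

θ=101°: -1.86 -0.60
θ=248°: -1.25 -4.77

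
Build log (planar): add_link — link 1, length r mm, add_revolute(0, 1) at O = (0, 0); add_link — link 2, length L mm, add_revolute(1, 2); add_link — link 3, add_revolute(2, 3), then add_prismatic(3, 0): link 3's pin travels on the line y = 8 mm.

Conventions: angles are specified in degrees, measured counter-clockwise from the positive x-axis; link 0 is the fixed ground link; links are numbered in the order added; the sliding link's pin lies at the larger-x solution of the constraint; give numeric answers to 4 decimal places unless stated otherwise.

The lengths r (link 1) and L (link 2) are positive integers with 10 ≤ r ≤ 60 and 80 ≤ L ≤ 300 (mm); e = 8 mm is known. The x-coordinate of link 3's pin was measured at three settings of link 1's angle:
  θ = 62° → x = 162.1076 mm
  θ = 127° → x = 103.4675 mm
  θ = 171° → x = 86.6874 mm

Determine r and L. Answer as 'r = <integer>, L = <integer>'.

constraint per measurement: (x − r cos θ)² + (r sin θ − e)² = L²
subtracting the θ₁ and θ₂ equations cancels the r² and L² terms:
r = (x₁² − x₂²) / (2[(x₁cos θ₁ + e sin θ₁) − (x₂cos θ₂ + e sin θ₂)]) = 56.0000 → r = 56
L² = (x₁ − r cos θ₁)² + (r sin θ₁ − e)² = 20164.0032 → L = 142.0000 → L = 142
check at θ₃=171°: x = 86.6874 (printed 86.6874) ✓

r = 56, L = 142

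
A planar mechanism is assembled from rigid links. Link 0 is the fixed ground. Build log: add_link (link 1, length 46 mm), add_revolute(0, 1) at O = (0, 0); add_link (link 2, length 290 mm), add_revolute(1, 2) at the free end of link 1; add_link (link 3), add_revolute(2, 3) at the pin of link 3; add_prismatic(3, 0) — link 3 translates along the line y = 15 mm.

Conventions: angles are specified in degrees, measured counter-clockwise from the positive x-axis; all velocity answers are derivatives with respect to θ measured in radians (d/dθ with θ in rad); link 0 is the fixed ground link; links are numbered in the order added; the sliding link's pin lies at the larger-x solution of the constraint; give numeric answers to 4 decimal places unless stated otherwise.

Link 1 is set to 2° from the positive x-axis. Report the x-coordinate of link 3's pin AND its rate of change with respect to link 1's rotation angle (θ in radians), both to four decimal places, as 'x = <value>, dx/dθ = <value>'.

geometry: r = 46 mm, L = 290 mm, e = 15 mm
crank pin P = (r cos θ, r sin θ) = (45.971978, 1.605377)
h = r sin θ − e = 1.605377 − 15 = -13.394623
x = r cos θ + √(L² − h²) = 45.971978 + 289.690497 = 335.662475
dx/dθ = −r sin θ − h·r cos θ/√(L² − h²) (θ in radians; h = -13.394623) = 0.520262

x = 335.6625, dx/dθ = 0.5203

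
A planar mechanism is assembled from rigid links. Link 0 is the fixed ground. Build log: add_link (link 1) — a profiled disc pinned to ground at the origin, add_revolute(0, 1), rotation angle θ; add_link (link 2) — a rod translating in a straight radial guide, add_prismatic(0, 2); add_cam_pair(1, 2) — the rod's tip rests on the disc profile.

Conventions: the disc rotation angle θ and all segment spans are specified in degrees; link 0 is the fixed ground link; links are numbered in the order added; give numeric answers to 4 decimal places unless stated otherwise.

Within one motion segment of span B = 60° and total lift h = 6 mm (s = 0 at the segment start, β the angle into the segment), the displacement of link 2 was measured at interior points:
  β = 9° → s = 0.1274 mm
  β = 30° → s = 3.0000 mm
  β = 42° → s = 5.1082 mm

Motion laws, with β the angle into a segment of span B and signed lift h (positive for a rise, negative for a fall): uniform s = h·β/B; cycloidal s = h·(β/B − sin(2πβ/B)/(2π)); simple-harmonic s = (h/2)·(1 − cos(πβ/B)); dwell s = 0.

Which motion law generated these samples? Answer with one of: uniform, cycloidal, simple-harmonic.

candidates at β/B = r: uniform s = h·r (linear in β); cycloidal s = h·(r − sin(2πr)/(2π)); simple-harmonic s = (h/2)(1 − cos(πr))
β=9°: printed 0.1274 | uniform 0.9000, cycloidal 0.1274, simple-harmonic 0.3270
β=30°: printed 3.0000 | uniform 3.0000, cycloidal 3.0000, simple-harmonic 3.0000
β=42°: printed 5.1082 | uniform 4.2000, cycloidal 5.1082, simple-harmonic 4.7634
only one law matches every sample → cycloidal

cycloidal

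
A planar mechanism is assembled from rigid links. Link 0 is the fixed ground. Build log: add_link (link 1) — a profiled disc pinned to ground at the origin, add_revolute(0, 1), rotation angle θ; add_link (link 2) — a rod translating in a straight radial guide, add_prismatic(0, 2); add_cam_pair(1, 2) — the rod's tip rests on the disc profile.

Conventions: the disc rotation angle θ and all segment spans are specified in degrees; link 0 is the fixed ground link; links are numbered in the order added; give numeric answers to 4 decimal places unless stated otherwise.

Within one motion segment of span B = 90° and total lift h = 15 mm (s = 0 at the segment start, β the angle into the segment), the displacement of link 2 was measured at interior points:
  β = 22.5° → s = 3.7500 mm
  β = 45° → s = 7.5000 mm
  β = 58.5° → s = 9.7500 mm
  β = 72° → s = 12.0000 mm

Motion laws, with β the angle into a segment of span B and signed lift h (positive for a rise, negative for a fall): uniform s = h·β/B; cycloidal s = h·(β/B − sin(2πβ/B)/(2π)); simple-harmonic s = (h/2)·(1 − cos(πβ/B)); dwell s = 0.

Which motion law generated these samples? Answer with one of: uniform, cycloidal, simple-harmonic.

candidates at β/B = r: uniform s = h·r (linear in β); cycloidal s = h·(r − sin(2πr)/(2π)); simple-harmonic s = (h/2)(1 − cos(πr))
β=22.5°: printed 3.7500 | uniform 3.7500, cycloidal 1.3627, simple-harmonic 2.1967
β=45°: printed 7.5000 | uniform 7.5000, cycloidal 7.5000, simple-harmonic 7.5000
β=58.5°: printed 9.7500 | uniform 9.7500, cycloidal 11.6814, simple-harmonic 10.9049
β=72°: printed 12.0000 | uniform 12.0000, cycloidal 14.2705, simple-harmonic 13.5676
only one law matches every sample → uniform

uniform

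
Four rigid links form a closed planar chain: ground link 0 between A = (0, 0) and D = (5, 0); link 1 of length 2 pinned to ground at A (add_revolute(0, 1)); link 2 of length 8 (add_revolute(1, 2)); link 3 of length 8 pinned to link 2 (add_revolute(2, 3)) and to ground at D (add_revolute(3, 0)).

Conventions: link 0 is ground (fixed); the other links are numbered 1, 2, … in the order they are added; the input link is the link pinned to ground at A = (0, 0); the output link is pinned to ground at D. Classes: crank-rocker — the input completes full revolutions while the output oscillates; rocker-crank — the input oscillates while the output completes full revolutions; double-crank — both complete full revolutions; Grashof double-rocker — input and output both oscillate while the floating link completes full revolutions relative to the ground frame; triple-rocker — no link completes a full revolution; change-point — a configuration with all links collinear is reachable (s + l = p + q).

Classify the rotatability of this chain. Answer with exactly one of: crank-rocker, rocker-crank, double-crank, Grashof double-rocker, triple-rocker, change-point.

lengths: ground=5, input=2, coupler=8, output=8
sorted: s=2 (shortest), l=8 (longest), p+q=13
s + l = 10 vs p + q = 13
s + l < p + q (Grashof) with shortest = input link → crank-rocker

crank-rocker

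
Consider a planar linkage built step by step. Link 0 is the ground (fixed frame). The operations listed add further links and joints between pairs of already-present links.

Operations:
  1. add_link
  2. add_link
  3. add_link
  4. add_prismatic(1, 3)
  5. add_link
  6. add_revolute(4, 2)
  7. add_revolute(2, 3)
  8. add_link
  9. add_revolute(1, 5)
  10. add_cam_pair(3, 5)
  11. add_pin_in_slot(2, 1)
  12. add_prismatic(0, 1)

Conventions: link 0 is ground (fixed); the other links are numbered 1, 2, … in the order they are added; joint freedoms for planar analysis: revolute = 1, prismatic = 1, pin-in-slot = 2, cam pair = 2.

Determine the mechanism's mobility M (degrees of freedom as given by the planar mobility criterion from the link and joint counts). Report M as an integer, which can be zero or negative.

link 0 = ground. State L|J1|J2 = 1|0|0
+link1  2|0|0
+link2  3|0|0
+link3  4|0|0
P(1,3) f=1→J1  4|1|0
+link4  5|1|0
R(4,2) f=1→J1  5|2|0
R(2,3) f=1→J1  5|3|0
+link5  6|3|0
R(1,5) f=1→J1  6|4|0
C(3,5) f=2→J2  6|4|1
PS(2,1) f=2→J2  6|4|2
P(0,1) f=1→J1  6|5|2
M = 3(6−1)−2·5−2 = 15−10−2 = 3

M = 3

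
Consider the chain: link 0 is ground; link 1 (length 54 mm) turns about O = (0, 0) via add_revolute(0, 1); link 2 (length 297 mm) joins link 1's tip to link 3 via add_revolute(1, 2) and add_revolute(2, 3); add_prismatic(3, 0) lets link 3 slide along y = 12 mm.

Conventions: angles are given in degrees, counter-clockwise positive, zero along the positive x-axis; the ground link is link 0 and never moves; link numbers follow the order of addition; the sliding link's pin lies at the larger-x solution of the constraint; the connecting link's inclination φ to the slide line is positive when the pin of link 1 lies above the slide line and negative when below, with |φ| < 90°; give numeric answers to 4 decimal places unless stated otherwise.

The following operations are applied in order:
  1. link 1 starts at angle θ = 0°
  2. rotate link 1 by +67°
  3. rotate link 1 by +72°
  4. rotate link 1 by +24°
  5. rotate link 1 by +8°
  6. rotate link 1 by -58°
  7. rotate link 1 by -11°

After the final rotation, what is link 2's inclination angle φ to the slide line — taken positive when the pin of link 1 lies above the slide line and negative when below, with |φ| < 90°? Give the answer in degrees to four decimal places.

geometry: r = 54 mm, L = 297 mm, e = 12 mm; θ starts at 0°
rotate link 1 by +67°: θ ← 0° +67° = 67°
rotate link 1 by +72°: θ ← 67° +72° = 139°
rotate link 1 by +24°: θ ← 139° +24° = 163°
rotate link 1 by +8°: θ ← 163° +8° = 171°
rotate link 1 by -58°: θ ← 171° -58° = 113°
rotate link 1 by -11°: θ ← 113° -11° = 102°
h = r sin θ − e = 52.819970 − 12 = 40.819970
sin φ = h / L = 40.819970 / 297 = 0.13744098
φ = arcsin(0.13744098) = 7.899794°

7.8998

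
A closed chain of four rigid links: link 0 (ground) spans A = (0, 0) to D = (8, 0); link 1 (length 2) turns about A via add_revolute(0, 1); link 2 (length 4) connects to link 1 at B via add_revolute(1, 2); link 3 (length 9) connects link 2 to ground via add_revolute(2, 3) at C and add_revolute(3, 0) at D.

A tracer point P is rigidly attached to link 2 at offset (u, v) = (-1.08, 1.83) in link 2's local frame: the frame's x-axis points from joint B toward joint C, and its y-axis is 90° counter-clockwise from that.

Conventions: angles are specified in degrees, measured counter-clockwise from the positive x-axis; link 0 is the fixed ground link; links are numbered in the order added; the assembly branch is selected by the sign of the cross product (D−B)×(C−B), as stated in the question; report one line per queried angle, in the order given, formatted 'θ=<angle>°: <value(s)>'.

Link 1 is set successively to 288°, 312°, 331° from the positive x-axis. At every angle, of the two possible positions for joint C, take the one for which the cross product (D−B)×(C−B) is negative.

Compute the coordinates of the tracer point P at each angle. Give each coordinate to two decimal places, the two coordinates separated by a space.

A=(0,0), D=(8.00,0)
θ=288°: B = A + 2.00·(cos288°, sin288°) = (0.6180, -1.9021)
θ=288°: |BD| = 7.6231
θ=288°: circle(B,4.00) ∩ circle(D,9.00): a=-0.4518, h=3.9744
θ=288°:   candidates: C₊=(-0.8112,1.8338) cross=30.297; C₋=(1.1722,-5.8635) cross=-30.297
θ=288°:   branch - wants cross < 0 → take C=(1.1722,-5.8635) (cross=-30.297)
θ=288°: ex = (C−B)/|BC| = (0.1385,-0.9904); ey = (0.9904,0.1385)
θ=288°: P = B + -1.08·ex + 1.83·ey = (2.2808,-0.5790)
θ=312°: B = A + 2.00·(cos312°, sin312°) = (1.3383, -1.4863)
θ=312°: |BD| = 6.8255
θ=312°: circle(B,4.00) ∩ circle(D,9.00): a=-1.3488, h=3.7657
θ=312°:   candidates: C₊=(-0.7982,1.8954) cross=25.703; C₋=(0.8419,-5.4554) cross=-25.703
θ=312°:   branch - wants cross < 0 → take C=(0.8419,-5.4554) (cross=-25.703)
θ=312°: ex = (C−B)/|BC| = (-0.1241,-0.9923); ey = (0.9923,-0.1241)
θ=312°: P = B + -1.08·ex + 1.83·ey = (3.2881,-0.6417)
θ=331°: B = A + 2.00·(cos331°, sin331°) = (1.7492, -0.9696)
θ=331°: |BD| = 6.3255
θ=331°: circle(B,4.00) ∩ circle(D,9.00): a=-1.9752, h=3.4783
θ=331°:   candidates: C₊=(-0.7358,2.1648) cross=22.002; C₋=(0.3306,-4.7096) cross=-22.002
θ=331°:   branch - wants cross < 0 → take C=(0.3306,-4.7096) (cross=-22.002)
θ=331°: ex = (C−B)/|BC| = (-0.3547,-0.9350); ey = (0.9350,-0.3547)
θ=331°: P = B + -1.08·ex + 1.83·ey = (3.8433,-0.6089)

θ=288°: 2.28 -0.58
θ=312°: 3.29 -0.64
θ=331°: 3.84 -0.61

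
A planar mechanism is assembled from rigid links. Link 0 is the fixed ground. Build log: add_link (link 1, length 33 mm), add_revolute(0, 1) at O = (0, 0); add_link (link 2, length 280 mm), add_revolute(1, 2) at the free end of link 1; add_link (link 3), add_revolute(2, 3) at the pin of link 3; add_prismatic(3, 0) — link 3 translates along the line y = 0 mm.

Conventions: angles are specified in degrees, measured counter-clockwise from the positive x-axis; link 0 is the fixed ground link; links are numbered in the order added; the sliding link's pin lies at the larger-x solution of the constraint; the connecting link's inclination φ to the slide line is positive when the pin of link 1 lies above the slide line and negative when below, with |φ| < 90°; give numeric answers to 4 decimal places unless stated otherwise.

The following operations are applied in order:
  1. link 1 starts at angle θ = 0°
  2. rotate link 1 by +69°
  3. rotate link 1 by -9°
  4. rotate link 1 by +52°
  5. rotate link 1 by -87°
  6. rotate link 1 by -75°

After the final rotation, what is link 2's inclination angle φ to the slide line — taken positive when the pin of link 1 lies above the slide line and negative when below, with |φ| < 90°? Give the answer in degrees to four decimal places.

geometry: r = 33 mm, L = 280 mm, e = 0 mm; θ starts at 0°
rotate link 1 by +69°: θ ← 0° +69° = 69°
rotate link 1 by -9°: θ ← 69° -9° = 60°
rotate link 1 by +52°: θ ← 60° +52° = 112°
rotate link 1 by -87°: θ ← 112° -87° = 25°
rotate link 1 by -75°: θ ← 25° -75° = -50°
h = r sin θ − e = -25.279467 − 0 = -25.279467
sin φ = h / L = -25.279467 / 280 = -0.09028381
φ = arcsin(-0.09028381) = -5.179935°

-5.1799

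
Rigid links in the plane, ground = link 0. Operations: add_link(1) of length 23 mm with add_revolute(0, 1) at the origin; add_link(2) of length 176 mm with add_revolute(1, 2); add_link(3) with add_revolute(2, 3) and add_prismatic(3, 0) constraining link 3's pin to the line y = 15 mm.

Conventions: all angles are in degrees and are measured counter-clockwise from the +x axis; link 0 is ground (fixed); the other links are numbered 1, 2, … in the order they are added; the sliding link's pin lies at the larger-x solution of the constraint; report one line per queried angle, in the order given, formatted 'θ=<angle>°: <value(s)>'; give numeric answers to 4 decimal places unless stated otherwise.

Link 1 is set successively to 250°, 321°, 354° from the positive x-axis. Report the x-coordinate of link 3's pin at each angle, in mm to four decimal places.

geometry: r = 23 mm, L = 176 mm, e = 15 mm
θ=250°: crank pin P = (r cos θ, r sin θ) = (-7.866463, -21.612930)
θ=250°: h = r sin θ − e = -21.612930 − 15 = -36.612930
θ=250°: x = r cos θ + √(L² − h²) = -7.866463 + 172.149625 = 164.283162
θ=321°: crank pin P = (r cos θ, r sin θ) = (17.874357, -14.474369)
θ=321°: h = r sin θ − e = -14.474369 − 15 = -29.474369
θ=321°: x = r cos θ + √(L² − h²) = 17.874357 + 173.514442 = 191.388799
θ=354°: crank pin P = (r cos θ, r sin θ) = (22.874004, -2.404155)
θ=354°: h = r sin θ − e = -2.404155 − 15 = -17.404155
θ=354°: x = r cos θ + √(L² − h²) = 22.874004 + 175.137362 = 198.011365

θ=250°: 164.2832
θ=321°: 191.3888
θ=354°: 198.0114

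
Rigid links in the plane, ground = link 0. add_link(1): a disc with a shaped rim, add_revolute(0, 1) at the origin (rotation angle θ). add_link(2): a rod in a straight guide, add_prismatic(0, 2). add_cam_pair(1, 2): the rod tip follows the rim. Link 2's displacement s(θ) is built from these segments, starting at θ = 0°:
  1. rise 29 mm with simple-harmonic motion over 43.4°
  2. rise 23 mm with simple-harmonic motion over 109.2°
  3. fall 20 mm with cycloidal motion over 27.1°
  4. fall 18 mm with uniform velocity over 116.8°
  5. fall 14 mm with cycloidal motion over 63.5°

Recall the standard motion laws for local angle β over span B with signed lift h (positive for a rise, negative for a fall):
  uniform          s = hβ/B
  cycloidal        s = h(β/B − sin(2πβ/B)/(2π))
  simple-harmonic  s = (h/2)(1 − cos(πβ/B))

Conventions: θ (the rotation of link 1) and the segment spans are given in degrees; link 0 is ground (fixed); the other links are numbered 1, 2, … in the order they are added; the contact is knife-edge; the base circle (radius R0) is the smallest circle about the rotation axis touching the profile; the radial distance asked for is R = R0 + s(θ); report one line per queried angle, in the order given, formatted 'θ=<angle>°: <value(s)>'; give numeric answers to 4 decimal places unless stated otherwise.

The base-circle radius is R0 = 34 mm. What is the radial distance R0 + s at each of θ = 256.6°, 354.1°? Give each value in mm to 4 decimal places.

segment 1 (0° to 43.4°, simple-harmonic, h = 29) is passed completely: s = 0.0000 + (29) = 29.0000
segment 2 (43.4° to 152.6°, simple-harmonic, h = 23) is passed completely: s = 29.0000 + (23) = 52.0000
segment 3 (152.6° to 179.7°, cycloidal, h = -20) is passed completely: s = 52.0000 + (-20) = 32.0000
θ = 256.6° falls in segment 4 (179.7° to 296.5°, uniform, h = -18): β = 256.6 − 179.7 = 76.9°, B = 116.8°; Δs = -18·76.9/116.8 = -11.8510; s = 32.0000 − 11.8510 = 20.1490
segment 4 (179.7° to 296.5°, uniform, h = -18) is passed completely: s = 32.0000 + (-18) = 14.0000
θ = 354.1° falls in segment 5 (296.5° to 360°, cycloidal, h = -14): β = 354.1 − 296.5 = 57.6°, B = 63.5°; Δs = -14·(0.9071 − sin(2π·0.9071)/(2π)) = -13.9274; s = 14.0000 − 13.9274 = 0.0726
θ=256.6°: R = R0 + s = 34 + 20.1490 = 54.1490
θ=354.1°: R = R0 + s = 34 + 0.0726 = 34.0726

θ=256.6°: 54.1490
θ=354.1°: 34.0726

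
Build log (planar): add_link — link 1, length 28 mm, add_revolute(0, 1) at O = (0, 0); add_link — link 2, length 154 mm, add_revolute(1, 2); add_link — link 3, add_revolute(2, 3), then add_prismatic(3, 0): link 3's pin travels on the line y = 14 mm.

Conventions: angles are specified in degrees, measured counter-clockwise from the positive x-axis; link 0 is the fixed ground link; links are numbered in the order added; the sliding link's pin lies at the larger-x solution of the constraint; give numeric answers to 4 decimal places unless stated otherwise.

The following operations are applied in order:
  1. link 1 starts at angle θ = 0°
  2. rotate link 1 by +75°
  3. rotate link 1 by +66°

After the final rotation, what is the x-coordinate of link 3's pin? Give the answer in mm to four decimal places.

geometry: r = 28 mm, L = 154 mm, e = 14 mm; θ starts at 0°
rotate link 1 by +75°: θ ← 0° +75° = 75°
rotate link 1 by +66°: θ ← 75° +66° = 141°
crank pin P = (r cos θ, r sin θ) = (-21.760087, 17.620971)
h = r sin θ − e = 17.620971 − 14 = 3.620971
x = r cos θ + √(L² − h²) = -21.760087 + 153.957425 = 132.197338

132.1973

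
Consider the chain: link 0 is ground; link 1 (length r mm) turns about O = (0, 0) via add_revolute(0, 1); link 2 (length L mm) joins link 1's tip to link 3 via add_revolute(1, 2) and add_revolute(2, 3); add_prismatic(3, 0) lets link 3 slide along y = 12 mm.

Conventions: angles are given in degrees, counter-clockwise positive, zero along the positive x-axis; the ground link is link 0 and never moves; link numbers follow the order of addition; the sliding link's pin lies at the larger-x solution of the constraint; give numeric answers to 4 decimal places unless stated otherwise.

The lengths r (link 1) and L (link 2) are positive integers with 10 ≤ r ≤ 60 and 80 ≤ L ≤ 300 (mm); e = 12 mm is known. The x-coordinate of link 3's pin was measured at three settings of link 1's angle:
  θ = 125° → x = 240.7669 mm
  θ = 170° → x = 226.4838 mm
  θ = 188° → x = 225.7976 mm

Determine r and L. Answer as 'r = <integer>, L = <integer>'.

constraint per measurement: (x − r cos θ)² + (r sin θ − e)² = L²
subtracting the θ₁ and θ₂ equations cancels the r² and L² terms:
r = (x₁² − x₂²) / (2[(x₁cos θ₁ + e sin θ₁) − (x₂cos θ₂ + e sin θ₂)]) = 36.0003 → r = 36
L² = (x₁ − r cos θ₁)² + (r sin θ₁ − e)² = 68644.0246 → L = 262.0000 → L = 262
check at θ₃=188°: x = 225.7976 (printed 225.7976) ✓

r = 36, L = 262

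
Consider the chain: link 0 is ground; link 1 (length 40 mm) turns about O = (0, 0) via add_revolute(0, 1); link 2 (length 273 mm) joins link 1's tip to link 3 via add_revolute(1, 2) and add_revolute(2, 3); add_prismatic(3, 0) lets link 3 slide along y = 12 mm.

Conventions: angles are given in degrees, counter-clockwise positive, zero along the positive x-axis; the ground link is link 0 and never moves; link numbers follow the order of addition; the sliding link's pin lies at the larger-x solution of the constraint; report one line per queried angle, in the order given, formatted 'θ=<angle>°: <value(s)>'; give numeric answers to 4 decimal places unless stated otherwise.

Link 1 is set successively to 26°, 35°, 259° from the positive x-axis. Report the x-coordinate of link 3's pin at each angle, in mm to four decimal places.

geometry: r = 40 mm, L = 273 mm, e = 12 mm
θ=26°: crank pin P = (r cos θ, r sin θ) = (35.951762, 17.534846)
θ=26°: h = r sin θ − e = 17.534846 − 12 = 5.534846
θ=26°: x = r cos θ + √(L² − h²) = 35.951762 + 272.943887 = 308.895649
θ=35°: crank pin P = (r cos θ, r sin θ) = (32.766082, 22.943057)
θ=35°: h = r sin θ − e = 22.943057 − 12 = 10.943057
θ=35°: x = r cos θ + √(L² − h²) = 32.766082 + 272.780589 = 305.546670
θ=259°: crank pin P = (r cos θ, r sin θ) = (-7.632360, -39.265087)
θ=259°: h = r sin θ − e = -39.265087 − 12 = -51.265087
θ=259°: x = r cos θ + √(L² − h²) = -7.632360 + 268.143415 = 260.511055

θ=26°: 308.8956
θ=35°: 305.5467
θ=259°: 260.5111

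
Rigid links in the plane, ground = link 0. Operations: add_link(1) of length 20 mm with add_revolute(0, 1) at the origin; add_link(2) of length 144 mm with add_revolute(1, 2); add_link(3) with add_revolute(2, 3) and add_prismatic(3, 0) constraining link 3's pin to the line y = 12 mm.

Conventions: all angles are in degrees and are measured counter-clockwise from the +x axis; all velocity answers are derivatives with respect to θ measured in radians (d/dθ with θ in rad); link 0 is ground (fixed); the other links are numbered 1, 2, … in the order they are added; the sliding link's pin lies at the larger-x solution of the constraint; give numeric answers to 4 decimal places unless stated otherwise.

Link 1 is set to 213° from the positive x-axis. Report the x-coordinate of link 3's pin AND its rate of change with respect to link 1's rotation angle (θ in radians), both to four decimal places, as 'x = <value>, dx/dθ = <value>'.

geometry: r = 20 mm, L = 144 mm, e = 12 mm
crank pin P = (r cos θ, r sin θ) = (-16.773411, -10.892781)
h = r sin θ − e = -10.892781 − 12 = -22.892781
x = r cos θ + √(L² − h²) = -16.773411 + 142.168634 = 125.395223
dx/dθ = −r sin θ − h·r cos θ/√(L² − h²) (θ in radians; h = -22.892781) = 8.191833

x = 125.3952, dx/dθ = 8.1918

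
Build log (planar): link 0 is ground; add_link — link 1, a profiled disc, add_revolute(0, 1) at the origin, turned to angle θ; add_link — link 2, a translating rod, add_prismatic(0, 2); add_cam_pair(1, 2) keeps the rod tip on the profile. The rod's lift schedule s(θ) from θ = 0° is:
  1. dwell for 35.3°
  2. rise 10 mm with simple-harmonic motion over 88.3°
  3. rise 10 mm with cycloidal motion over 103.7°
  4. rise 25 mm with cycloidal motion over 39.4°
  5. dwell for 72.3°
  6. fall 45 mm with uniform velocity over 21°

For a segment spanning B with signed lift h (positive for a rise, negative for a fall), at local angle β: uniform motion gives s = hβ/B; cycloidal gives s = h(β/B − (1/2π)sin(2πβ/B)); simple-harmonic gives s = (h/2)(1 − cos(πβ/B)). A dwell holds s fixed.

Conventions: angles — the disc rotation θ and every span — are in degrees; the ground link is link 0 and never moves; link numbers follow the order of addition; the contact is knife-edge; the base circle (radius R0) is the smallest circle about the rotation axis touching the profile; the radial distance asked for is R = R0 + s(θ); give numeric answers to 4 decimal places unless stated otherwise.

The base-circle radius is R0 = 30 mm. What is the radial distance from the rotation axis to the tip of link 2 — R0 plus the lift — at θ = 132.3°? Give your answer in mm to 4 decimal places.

seg 1 [0°–35.3°] dwell: s stays 0.0000
seg 2 [35.3°–123.6°] simple-harmonic, h=10: full span → s += 10 → s = 10.0000
seg 3 [123.6°–227.3°] cycloidal, h=10: θ=132.3° here. β=8.7, B=103.7. 10·(0.0839 − sin(2π·0.0839)/(2π)) = 0.0383 → s = 10.0383
R = R0 + s = 30 + 10.0383 = 40.0383

40.0383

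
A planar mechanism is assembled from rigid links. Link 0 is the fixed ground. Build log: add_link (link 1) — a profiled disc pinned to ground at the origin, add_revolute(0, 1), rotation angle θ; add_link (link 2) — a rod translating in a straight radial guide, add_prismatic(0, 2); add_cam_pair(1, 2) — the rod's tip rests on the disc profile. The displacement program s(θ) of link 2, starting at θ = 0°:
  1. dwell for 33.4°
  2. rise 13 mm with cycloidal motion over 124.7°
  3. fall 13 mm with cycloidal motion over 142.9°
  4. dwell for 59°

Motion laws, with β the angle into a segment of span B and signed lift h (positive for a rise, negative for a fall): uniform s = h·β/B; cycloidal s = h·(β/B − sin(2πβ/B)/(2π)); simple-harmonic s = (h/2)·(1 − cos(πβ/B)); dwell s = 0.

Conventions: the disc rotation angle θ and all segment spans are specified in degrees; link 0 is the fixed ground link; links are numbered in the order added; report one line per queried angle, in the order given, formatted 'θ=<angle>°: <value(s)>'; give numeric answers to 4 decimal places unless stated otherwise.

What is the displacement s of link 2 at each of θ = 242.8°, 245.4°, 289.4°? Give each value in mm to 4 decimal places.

seg 1 [0°–33.4°] dwell: s stays 0.0000
seg 2 [33.4°–158.1°] cycloidal, h=13: full span → s += 13 → s = 13.0000
seg 3 [158.1°–301°] cycloidal, h=-13: θ=242.8° here. β=84.7, B=142.9. -13·(0.5927 − sin(2π·0.5927)/(2π)) = -8.8437 → s = 4.1563
seg 3 [158.1°–301°] cycloidal, h=-13: θ=245.4° here. β=87.3, B=142.9. -13·(0.6109 − sin(2π·0.6109)/(2π)) = -9.2699 → s = 3.7301
seg 3 [158.1°–301°] cycloidal, h=-13: θ=289.4° here. β=131.3, B=142.9. -13·(0.9188 − sin(2π·0.9188)/(2π)) = -12.9548 → s = 0.0452

θ=242.8°: 4.1563
θ=245.4°: 3.7301
θ=289.4°: 0.0452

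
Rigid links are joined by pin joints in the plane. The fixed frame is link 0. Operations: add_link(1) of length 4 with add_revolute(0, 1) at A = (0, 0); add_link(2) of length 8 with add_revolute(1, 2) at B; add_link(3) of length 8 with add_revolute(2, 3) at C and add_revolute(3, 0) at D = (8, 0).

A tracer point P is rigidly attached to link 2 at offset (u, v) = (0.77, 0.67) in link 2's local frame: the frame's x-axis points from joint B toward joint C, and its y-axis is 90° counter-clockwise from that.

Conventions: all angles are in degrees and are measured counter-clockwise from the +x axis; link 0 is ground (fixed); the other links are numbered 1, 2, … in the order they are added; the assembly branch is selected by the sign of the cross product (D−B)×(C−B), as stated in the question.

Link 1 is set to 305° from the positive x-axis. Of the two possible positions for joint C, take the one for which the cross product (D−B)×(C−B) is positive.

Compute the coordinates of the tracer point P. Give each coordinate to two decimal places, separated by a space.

A=(0,0), D=(8.00,0)
B = A + 4.00·(cos305°, sin305°) = (2.2943, -3.2766)
|BD| = 6.5796
circle(B,8.00) ∩ circle(D,8.00): a=3.2898, h=7.2923
  candidates: C₊=(1.5156,4.6854) cross=47.980; C₋=(8.7787,-7.9620) cross=-47.980
  branch + wants cross > 0 → take C=(1.5156,4.6854) (cross=47.980)
ex = (C−B)/|BC| = (-0.0973,0.9953); ey = (-0.9953,-0.0973)
P = B + 0.77·ex + 0.67·ey = (1.5525,-2.5755)

1.55 -2.58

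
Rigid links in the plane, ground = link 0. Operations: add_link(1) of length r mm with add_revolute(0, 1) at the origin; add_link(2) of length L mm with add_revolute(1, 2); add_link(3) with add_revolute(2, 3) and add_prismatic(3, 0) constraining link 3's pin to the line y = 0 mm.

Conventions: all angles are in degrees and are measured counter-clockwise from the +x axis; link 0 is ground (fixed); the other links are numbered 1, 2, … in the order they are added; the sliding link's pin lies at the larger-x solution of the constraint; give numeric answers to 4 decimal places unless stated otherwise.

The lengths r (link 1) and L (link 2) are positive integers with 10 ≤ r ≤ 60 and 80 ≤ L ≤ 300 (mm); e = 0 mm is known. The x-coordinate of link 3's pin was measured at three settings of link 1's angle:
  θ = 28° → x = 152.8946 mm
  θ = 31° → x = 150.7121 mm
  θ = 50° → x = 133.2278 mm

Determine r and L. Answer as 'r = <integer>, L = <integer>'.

constraint per measurement: (x − r cos θ)² + (r sin θ − e)² = L²
subtracting the θ₁ and θ₂ equations cancels the r² and L² terms:
r = (x₁² − x₂²) / (2[(x₁cos θ₁ + e sin θ₁) − (x₂cos θ₂ + e sin θ₂)]) = 57.0003 → r = 57
L² = (x₁ − r cos θ₁)² + (r sin θ₁ − e)² = 11235.9959 → L = 106.0000 → L = 106
check at θ₃=50°: x = 133.2278 (printed 133.2278) ✓

r = 57, L = 106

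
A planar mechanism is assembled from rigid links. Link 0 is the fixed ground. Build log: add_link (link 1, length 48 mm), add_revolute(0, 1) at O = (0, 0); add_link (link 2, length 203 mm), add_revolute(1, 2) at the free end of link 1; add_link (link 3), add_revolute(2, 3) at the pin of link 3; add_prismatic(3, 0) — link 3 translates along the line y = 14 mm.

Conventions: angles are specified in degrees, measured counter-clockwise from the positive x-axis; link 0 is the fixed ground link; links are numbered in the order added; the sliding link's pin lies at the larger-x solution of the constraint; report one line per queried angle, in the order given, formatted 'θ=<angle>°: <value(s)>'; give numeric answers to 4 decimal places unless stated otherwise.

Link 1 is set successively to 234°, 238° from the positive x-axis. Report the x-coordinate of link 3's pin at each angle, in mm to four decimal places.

geometry: r = 48 mm, L = 203 mm, e = 14 mm
θ=234°: crank pin P = (r cos θ, r sin θ) = (-28.213692, -38.832816)
θ=234°: h = r sin θ − e = -38.832816 − 14 = -52.832816
θ=234°: x = r cos θ + √(L² − h²) = -28.213692 + 196.004320 = 167.790628
θ=238°: crank pin P = (r cos θ, r sin θ) = (-25.436125, -40.706309)
θ=238°: h = r sin θ − e = -40.706309 − 14 = -54.706309
θ=238°: x = r cos θ + √(L² − h²) = -25.436125 + 195.489692 = 170.053568

θ=234°: 167.7906
θ=238°: 170.0536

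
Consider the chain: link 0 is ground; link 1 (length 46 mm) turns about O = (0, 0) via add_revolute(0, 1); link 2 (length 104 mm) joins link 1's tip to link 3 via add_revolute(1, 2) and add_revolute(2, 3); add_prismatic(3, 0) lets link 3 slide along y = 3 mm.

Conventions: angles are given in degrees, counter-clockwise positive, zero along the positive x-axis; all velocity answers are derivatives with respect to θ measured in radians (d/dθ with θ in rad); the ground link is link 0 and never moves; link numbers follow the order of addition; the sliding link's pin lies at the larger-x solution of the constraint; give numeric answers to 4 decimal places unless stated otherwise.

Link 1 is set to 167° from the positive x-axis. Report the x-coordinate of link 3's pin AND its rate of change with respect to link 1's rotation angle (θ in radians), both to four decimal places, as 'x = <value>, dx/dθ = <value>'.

geometry: r = 46 mm, L = 104 mm, e = 3 mm
crank pin P = (r cos θ, r sin θ) = (-44.821023, 10.347748)
h = r sin θ − e = 10.347748 − 3 = 7.347748
x = r cos θ + √(L² − h²) = -44.821023 + 103.740111 = 58.919088
dx/dθ = −r sin θ − h·r cos θ/√(L² − h²) (θ in radians; h = 7.347748) = -7.173146

x = 58.9191, dx/dθ = -7.1731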